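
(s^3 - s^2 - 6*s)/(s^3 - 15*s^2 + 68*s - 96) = s*(s + 2)/(s^2 - 12*s + 32)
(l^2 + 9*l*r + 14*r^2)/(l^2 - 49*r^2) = (-l - 2*r)/(-l + 7*r)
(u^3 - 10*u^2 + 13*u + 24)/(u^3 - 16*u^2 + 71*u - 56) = (u^2 - 2*u - 3)/(u^2 - 8*u + 7)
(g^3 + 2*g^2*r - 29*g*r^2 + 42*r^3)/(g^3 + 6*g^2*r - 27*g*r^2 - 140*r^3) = (-g^2 + 5*g*r - 6*r^2)/(-g^2 + g*r + 20*r^2)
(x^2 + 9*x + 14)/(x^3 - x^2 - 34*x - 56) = (x + 7)/(x^2 - 3*x - 28)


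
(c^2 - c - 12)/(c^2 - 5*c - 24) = (c - 4)/(c - 8)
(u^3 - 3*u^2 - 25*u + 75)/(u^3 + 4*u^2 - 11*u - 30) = (u - 5)/(u + 2)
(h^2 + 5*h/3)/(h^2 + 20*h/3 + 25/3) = h/(h + 5)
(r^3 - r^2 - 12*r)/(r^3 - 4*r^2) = (r + 3)/r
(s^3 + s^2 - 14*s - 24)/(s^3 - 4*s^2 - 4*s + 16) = (s + 3)/(s - 2)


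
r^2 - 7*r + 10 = (r - 5)*(r - 2)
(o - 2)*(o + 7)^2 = o^3 + 12*o^2 + 21*o - 98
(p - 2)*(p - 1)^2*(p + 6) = p^4 + 2*p^3 - 19*p^2 + 28*p - 12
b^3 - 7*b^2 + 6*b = b*(b - 6)*(b - 1)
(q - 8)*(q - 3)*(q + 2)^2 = q^4 - 7*q^3 - 16*q^2 + 52*q + 96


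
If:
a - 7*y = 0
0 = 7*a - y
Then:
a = 0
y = 0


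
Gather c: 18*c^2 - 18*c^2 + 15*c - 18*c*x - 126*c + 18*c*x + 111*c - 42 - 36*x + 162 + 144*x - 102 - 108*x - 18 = 0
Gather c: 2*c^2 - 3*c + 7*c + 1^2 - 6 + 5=2*c^2 + 4*c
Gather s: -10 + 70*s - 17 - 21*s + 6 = 49*s - 21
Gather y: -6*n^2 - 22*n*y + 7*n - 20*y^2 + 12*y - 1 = -6*n^2 + 7*n - 20*y^2 + y*(12 - 22*n) - 1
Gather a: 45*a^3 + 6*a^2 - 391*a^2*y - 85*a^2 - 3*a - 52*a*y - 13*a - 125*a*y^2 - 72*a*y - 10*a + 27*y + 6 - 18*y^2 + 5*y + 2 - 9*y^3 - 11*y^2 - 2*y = 45*a^3 + a^2*(-391*y - 79) + a*(-125*y^2 - 124*y - 26) - 9*y^3 - 29*y^2 + 30*y + 8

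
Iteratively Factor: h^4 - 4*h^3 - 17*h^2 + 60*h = (h + 4)*(h^3 - 8*h^2 + 15*h) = (h - 5)*(h + 4)*(h^2 - 3*h) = (h - 5)*(h - 3)*(h + 4)*(h)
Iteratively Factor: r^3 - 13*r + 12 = (r - 3)*(r^2 + 3*r - 4) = (r - 3)*(r - 1)*(r + 4)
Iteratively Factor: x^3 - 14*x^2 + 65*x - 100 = (x - 5)*(x^2 - 9*x + 20) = (x - 5)^2*(x - 4)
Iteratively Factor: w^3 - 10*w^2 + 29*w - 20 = (w - 4)*(w^2 - 6*w + 5) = (w - 4)*(w - 1)*(w - 5)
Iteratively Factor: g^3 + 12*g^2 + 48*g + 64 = (g + 4)*(g^2 + 8*g + 16) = (g + 4)^2*(g + 4)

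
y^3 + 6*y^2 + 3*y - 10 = (y - 1)*(y + 2)*(y + 5)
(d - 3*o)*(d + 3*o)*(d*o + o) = d^3*o + d^2*o - 9*d*o^3 - 9*o^3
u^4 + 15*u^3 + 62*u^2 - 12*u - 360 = (u - 2)*(u + 5)*(u + 6)^2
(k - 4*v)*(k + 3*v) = k^2 - k*v - 12*v^2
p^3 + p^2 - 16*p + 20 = (p - 2)^2*(p + 5)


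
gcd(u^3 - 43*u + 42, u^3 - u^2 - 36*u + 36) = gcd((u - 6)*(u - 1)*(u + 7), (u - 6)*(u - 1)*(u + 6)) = u^2 - 7*u + 6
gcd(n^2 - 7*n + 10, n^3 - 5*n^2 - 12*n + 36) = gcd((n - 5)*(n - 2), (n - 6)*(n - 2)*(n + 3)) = n - 2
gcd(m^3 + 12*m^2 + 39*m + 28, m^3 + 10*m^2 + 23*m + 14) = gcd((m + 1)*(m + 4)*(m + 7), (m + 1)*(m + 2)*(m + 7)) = m^2 + 8*m + 7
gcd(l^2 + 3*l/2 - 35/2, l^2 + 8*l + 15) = l + 5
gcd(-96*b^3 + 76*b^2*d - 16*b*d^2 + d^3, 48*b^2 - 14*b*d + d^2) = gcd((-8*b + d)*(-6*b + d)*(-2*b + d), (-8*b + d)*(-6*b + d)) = 48*b^2 - 14*b*d + d^2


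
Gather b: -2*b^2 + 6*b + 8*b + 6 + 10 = -2*b^2 + 14*b + 16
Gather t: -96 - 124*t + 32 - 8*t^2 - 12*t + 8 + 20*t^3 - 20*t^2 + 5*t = 20*t^3 - 28*t^2 - 131*t - 56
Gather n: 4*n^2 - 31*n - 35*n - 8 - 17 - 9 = 4*n^2 - 66*n - 34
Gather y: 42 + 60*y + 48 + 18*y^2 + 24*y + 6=18*y^2 + 84*y + 96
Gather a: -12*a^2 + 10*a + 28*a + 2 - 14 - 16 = -12*a^2 + 38*a - 28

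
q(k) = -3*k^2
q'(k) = -6*k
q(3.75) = -42.19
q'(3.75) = -22.50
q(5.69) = -97.13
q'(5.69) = -34.14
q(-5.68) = -96.79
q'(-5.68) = 34.08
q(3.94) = -46.57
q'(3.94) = -23.64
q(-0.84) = -2.12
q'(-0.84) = 5.04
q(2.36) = -16.71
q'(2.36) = -14.16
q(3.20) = -30.72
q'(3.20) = -19.20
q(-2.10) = -13.23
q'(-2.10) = 12.60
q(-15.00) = -675.00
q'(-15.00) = 90.00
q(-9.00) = -243.00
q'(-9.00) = 54.00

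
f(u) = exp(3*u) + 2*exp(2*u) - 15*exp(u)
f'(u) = 3*exp(3*u) + 4*exp(2*u) - 15*exp(u)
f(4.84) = 2052905.61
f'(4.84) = 6130521.92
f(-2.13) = -1.75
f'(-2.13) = -1.72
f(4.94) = 2767487.72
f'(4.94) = 8267584.83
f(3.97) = 153566.63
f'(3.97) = 456674.71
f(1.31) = 22.79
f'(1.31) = 152.07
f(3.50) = 38012.04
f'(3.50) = 112836.31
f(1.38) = 34.78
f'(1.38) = 191.98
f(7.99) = 25723626296.56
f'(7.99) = 77153547121.10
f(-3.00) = -0.74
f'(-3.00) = -0.74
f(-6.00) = -0.04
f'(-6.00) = -0.04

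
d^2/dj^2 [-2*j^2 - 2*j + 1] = -4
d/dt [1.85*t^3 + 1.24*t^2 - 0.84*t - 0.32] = 5.55*t^2 + 2.48*t - 0.84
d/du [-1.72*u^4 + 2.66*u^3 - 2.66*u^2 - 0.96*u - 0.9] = -6.88*u^3 + 7.98*u^2 - 5.32*u - 0.96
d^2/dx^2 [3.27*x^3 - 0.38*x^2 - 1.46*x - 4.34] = 19.62*x - 0.76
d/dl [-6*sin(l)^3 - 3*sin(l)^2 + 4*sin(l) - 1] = 2*(-9*sin(l)^2 - 3*sin(l) + 2)*cos(l)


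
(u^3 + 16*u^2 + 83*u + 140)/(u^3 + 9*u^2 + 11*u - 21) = (u^2 + 9*u + 20)/(u^2 + 2*u - 3)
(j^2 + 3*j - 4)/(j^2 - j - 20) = (j - 1)/(j - 5)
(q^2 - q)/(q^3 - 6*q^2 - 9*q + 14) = q/(q^2 - 5*q - 14)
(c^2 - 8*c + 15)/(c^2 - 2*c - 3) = (c - 5)/(c + 1)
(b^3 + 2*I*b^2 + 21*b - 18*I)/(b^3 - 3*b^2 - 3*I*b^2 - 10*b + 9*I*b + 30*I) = (b^2 + 5*I*b + 6)/(b^2 - 3*b - 10)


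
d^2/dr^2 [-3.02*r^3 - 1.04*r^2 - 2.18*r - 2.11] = -18.12*r - 2.08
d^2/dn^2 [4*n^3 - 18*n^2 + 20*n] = 24*n - 36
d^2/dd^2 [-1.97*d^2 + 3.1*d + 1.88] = -3.94000000000000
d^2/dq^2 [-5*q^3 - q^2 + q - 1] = -30*q - 2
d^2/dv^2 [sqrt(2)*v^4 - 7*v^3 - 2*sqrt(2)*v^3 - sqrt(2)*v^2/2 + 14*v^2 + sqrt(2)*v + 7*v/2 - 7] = 12*sqrt(2)*v^2 - 42*v - 12*sqrt(2)*v - sqrt(2) + 28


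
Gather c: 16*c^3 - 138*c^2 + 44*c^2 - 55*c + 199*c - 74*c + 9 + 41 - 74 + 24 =16*c^3 - 94*c^2 + 70*c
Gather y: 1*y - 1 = y - 1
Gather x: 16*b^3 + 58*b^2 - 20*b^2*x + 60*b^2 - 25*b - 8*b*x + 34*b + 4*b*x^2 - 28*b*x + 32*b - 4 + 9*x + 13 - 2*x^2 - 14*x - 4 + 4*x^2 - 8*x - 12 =16*b^3 + 118*b^2 + 41*b + x^2*(4*b + 2) + x*(-20*b^2 - 36*b - 13) - 7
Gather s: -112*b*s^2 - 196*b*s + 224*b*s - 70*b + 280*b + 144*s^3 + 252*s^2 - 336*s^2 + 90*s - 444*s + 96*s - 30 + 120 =210*b + 144*s^3 + s^2*(-112*b - 84) + s*(28*b - 258) + 90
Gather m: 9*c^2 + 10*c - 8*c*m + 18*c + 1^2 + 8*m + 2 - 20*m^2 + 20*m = 9*c^2 + 28*c - 20*m^2 + m*(28 - 8*c) + 3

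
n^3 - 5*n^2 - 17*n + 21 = (n - 7)*(n - 1)*(n + 3)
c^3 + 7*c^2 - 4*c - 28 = (c - 2)*(c + 2)*(c + 7)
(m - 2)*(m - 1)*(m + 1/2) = m^3 - 5*m^2/2 + m/2 + 1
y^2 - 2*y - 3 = (y - 3)*(y + 1)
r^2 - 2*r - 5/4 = (r - 5/2)*(r + 1/2)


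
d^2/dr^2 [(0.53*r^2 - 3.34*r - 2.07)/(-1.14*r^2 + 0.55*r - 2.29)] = (8.88178419700125e-16*r^4 + 8.016708*r^3 + 24.44274*r^2 - 60.103764*r - 6.70082)/(1.481544*r^6 - 2.14434*r^5 + 9.962802*r^4 - 8.781355*r^3 + 20.012997*r^2 - 8.652765*r + 12.008989)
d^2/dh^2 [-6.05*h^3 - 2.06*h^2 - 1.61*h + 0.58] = -36.3*h - 4.12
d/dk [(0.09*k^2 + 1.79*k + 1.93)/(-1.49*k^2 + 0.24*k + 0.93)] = (2.6887*k^2 + 5.9188*k + 1.2015)/(2.2201*k^4 - 0.7152*k^3 - 2.7138*k^2 + 0.4464*k + 0.8649)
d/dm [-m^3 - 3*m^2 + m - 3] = -3*m^2 - 6*m + 1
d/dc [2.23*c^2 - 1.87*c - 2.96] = 4.46*c - 1.87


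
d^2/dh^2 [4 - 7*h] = 0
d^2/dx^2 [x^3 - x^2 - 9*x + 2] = 6*x - 2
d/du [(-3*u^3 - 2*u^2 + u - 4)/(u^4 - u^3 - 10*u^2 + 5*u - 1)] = (3*u^6 + 4*u^5 + 25*u^4 - 12*u^3 - 3*u^2 - 76*u + 19)/(u^8 - 2*u^7 - 19*u^6 + 30*u^5 + 88*u^4 - 98*u^3 + 45*u^2 - 10*u + 1)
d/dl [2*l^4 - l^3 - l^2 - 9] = l*(8*l^2 - 3*l - 2)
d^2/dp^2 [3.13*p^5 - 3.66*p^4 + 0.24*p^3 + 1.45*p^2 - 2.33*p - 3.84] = 62.6*p^3 - 43.92*p^2 + 1.44*p + 2.9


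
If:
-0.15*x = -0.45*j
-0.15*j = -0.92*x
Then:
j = 0.00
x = 0.00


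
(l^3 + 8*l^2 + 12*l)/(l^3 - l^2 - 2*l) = (l^2 + 8*l + 12)/(l^2 - l - 2)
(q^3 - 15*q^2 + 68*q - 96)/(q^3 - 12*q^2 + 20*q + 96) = (q^2 - 7*q + 12)/(q^2 - 4*q - 12)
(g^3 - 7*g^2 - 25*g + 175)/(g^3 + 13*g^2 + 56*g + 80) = (g^2 - 12*g + 35)/(g^2 + 8*g + 16)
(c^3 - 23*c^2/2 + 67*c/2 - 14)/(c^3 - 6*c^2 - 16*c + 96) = (2*c^2 - 15*c + 7)/(2*(c^2 - 2*c - 24))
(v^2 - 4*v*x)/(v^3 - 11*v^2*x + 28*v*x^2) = 1/(v - 7*x)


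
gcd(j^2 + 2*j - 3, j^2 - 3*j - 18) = j + 3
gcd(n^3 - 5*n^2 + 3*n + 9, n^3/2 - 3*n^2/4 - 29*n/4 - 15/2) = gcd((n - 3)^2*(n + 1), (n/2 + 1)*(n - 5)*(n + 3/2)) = 1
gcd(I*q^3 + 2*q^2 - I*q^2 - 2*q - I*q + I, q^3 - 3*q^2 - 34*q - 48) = 1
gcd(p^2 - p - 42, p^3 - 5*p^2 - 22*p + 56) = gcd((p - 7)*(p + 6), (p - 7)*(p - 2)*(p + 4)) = p - 7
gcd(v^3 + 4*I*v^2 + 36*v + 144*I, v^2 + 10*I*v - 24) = v^2 + 10*I*v - 24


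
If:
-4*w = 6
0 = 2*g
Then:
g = 0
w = -3/2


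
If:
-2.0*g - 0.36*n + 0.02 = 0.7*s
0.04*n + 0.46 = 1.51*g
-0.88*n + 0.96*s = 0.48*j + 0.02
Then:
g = 0.266837716484926 - 0.0449005772931366*s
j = 5.1074941201625*s + 2.5742730382724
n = -1.69499679281591*s - 1.42687620269403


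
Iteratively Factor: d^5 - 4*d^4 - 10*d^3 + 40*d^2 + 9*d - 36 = (d + 1)*(d^4 - 5*d^3 - 5*d^2 + 45*d - 36) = (d - 4)*(d + 1)*(d^3 - d^2 - 9*d + 9) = (d - 4)*(d + 1)*(d + 3)*(d^2 - 4*d + 3) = (d - 4)*(d - 3)*(d + 1)*(d + 3)*(d - 1)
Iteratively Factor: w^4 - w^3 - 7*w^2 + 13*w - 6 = (w - 2)*(w^3 + w^2 - 5*w + 3) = (w - 2)*(w + 3)*(w^2 - 2*w + 1) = (w - 2)*(w - 1)*(w + 3)*(w - 1)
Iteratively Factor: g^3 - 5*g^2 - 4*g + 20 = (g + 2)*(g^2 - 7*g + 10) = (g - 5)*(g + 2)*(g - 2)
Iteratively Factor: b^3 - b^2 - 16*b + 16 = (b - 1)*(b^2 - 16) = (b - 1)*(b + 4)*(b - 4)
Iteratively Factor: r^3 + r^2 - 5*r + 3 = (r - 1)*(r^2 + 2*r - 3) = (r - 1)^2*(r + 3)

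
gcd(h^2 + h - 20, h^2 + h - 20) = h^2 + h - 20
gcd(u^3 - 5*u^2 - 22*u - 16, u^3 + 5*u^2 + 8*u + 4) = u^2 + 3*u + 2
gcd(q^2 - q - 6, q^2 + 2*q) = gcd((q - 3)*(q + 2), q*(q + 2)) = q + 2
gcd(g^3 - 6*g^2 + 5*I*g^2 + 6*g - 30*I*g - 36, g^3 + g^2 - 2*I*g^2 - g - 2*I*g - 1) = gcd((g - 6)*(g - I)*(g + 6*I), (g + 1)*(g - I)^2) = g - I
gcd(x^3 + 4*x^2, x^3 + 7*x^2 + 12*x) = x^2 + 4*x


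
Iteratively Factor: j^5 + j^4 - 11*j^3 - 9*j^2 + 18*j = (j + 2)*(j^4 - j^3 - 9*j^2 + 9*j) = (j - 1)*(j + 2)*(j^3 - 9*j) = (j - 1)*(j + 2)*(j + 3)*(j^2 - 3*j) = (j - 3)*(j - 1)*(j + 2)*(j + 3)*(j)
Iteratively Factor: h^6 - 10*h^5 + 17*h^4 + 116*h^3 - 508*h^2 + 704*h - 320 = (h - 5)*(h^5 - 5*h^4 - 8*h^3 + 76*h^2 - 128*h + 64) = (h - 5)*(h + 4)*(h^4 - 9*h^3 + 28*h^2 - 36*h + 16) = (h - 5)*(h - 2)*(h + 4)*(h^3 - 7*h^2 + 14*h - 8) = (h - 5)*(h - 4)*(h - 2)*(h + 4)*(h^2 - 3*h + 2) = (h - 5)*(h - 4)*(h - 2)^2*(h + 4)*(h - 1)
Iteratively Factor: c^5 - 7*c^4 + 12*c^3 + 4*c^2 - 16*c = (c - 2)*(c^4 - 5*c^3 + 2*c^2 + 8*c) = c*(c - 2)*(c^3 - 5*c^2 + 2*c + 8) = c*(c - 4)*(c - 2)*(c^2 - c - 2) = c*(c - 4)*(c - 2)*(c + 1)*(c - 2)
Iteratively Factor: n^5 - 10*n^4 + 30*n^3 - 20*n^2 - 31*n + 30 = (n - 1)*(n^4 - 9*n^3 + 21*n^2 + n - 30) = (n - 2)*(n - 1)*(n^3 - 7*n^2 + 7*n + 15) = (n - 3)*(n - 2)*(n - 1)*(n^2 - 4*n - 5) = (n - 5)*(n - 3)*(n - 2)*(n - 1)*(n + 1)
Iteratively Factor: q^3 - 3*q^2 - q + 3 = (q - 1)*(q^2 - 2*q - 3) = (q - 1)*(q + 1)*(q - 3)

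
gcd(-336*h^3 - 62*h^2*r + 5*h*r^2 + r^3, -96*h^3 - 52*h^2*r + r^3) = -48*h^2 - 2*h*r + r^2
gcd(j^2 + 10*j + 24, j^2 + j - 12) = j + 4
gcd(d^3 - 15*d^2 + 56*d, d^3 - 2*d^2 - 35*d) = d^2 - 7*d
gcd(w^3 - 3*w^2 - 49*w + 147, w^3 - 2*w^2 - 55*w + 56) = w + 7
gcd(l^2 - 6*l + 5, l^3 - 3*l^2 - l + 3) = l - 1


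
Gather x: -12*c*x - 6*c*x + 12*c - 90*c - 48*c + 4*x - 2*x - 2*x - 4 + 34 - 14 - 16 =-18*c*x - 126*c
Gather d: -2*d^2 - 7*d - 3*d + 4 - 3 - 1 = -2*d^2 - 10*d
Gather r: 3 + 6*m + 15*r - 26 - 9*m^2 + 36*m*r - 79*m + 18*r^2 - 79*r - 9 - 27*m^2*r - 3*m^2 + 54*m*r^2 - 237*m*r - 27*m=-12*m^2 - 100*m + r^2*(54*m + 18) + r*(-27*m^2 - 201*m - 64) - 32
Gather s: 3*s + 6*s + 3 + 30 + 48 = 9*s + 81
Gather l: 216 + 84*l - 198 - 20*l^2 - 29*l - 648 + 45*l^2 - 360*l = 25*l^2 - 305*l - 630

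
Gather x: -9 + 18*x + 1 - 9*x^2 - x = -9*x^2 + 17*x - 8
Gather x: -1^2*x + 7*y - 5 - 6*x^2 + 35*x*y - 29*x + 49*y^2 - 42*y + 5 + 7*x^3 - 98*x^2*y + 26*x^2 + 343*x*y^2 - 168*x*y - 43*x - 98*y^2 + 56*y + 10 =7*x^3 + x^2*(20 - 98*y) + x*(343*y^2 - 133*y - 73) - 49*y^2 + 21*y + 10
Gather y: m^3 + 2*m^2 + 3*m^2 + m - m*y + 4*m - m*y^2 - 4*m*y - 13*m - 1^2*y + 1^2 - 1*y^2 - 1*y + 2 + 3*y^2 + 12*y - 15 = m^3 + 5*m^2 - 8*m + y^2*(2 - m) + y*(10 - 5*m) - 12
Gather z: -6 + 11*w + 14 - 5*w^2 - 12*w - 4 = -5*w^2 - w + 4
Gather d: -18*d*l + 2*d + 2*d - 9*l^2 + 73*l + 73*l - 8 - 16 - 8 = d*(4 - 18*l) - 9*l^2 + 146*l - 32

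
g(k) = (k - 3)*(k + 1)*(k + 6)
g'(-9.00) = 156.00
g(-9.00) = -288.00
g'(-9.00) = 156.00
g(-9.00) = -288.00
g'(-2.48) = -16.39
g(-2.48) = 28.55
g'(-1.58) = -20.15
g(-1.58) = 11.74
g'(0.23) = -13.00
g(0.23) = -21.23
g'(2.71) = 28.71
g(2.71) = -9.37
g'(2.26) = 18.40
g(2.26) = -19.93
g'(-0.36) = -17.49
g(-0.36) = -12.13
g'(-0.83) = -19.57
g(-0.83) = -3.37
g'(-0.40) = -17.72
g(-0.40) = -11.42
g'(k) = (k - 3)*(k + 1) + (k - 3)*(k + 6) + (k + 1)*(k + 6)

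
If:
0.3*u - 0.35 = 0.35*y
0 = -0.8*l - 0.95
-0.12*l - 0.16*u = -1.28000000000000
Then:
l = -1.19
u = 8.89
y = 6.62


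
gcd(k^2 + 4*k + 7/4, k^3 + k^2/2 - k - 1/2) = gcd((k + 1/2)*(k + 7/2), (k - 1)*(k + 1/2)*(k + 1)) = k + 1/2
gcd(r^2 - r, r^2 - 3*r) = r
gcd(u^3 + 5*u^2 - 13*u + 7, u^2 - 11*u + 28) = 1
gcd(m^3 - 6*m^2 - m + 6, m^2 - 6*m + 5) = m - 1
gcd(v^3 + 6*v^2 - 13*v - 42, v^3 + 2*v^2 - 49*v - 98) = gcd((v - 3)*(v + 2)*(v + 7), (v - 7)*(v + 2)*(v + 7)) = v^2 + 9*v + 14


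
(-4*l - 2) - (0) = -4*l - 2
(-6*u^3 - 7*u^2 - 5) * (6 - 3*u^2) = 18*u^5 + 21*u^4 - 36*u^3 - 27*u^2 - 30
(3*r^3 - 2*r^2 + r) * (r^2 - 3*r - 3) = 3*r^5 - 11*r^4 - 2*r^3 + 3*r^2 - 3*r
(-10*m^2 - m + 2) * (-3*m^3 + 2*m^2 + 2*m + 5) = 30*m^5 - 17*m^4 - 28*m^3 - 48*m^2 - m + 10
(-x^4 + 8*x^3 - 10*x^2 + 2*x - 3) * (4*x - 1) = -4*x^5 + 33*x^4 - 48*x^3 + 18*x^2 - 14*x + 3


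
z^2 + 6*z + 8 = (z + 2)*(z + 4)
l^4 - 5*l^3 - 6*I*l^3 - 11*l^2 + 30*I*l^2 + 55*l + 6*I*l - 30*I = (l - 5)*(l - 3*I)*(l - 2*I)*(l - I)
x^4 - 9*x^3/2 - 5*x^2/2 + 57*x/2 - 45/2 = (x - 3)^2*(x - 1)*(x + 5/2)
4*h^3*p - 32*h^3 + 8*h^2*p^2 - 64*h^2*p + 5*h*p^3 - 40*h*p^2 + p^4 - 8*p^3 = (h + p)*(2*h + p)^2*(p - 8)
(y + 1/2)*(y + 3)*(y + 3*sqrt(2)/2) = y^3 + 3*sqrt(2)*y^2/2 + 7*y^2/2 + 3*y/2 + 21*sqrt(2)*y/4 + 9*sqrt(2)/4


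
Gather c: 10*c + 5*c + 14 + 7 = 15*c + 21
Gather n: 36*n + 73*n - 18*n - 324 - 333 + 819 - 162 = 91*n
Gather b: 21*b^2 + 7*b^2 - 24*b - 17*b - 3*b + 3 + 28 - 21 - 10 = 28*b^2 - 44*b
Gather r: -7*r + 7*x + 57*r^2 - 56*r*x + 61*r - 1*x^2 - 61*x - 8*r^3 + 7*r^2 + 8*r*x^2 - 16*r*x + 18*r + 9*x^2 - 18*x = -8*r^3 + 64*r^2 + r*(8*x^2 - 72*x + 72) + 8*x^2 - 72*x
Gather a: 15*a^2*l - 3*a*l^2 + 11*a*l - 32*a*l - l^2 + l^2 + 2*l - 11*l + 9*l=15*a^2*l + a*(-3*l^2 - 21*l)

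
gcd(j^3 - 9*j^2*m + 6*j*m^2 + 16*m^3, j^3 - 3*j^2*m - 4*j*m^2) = j + m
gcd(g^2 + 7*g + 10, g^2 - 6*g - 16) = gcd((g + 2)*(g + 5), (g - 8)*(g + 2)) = g + 2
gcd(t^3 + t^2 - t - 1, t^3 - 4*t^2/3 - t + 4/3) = t^2 - 1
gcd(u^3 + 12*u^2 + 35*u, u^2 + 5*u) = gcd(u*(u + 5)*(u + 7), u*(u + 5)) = u^2 + 5*u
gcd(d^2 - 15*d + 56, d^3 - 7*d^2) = d - 7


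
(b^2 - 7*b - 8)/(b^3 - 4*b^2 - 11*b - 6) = (b - 8)/(b^2 - 5*b - 6)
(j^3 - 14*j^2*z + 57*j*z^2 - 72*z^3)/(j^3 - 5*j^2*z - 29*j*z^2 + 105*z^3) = (-j^2 + 11*j*z - 24*z^2)/(-j^2 + 2*j*z + 35*z^2)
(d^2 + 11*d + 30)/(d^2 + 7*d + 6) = (d + 5)/(d + 1)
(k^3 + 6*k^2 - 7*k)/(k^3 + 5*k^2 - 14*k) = (k - 1)/(k - 2)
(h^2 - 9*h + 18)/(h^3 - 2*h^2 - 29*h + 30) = (h - 3)/(h^2 + 4*h - 5)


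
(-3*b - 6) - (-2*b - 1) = -b - 5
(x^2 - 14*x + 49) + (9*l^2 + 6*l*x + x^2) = 9*l^2 + 6*l*x + 2*x^2 - 14*x + 49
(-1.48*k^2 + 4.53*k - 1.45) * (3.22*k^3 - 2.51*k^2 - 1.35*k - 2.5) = -4.7656*k^5 + 18.3014*k^4 - 14.0413*k^3 + 1.224*k^2 - 9.3675*k + 3.625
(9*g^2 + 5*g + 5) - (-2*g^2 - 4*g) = 11*g^2 + 9*g + 5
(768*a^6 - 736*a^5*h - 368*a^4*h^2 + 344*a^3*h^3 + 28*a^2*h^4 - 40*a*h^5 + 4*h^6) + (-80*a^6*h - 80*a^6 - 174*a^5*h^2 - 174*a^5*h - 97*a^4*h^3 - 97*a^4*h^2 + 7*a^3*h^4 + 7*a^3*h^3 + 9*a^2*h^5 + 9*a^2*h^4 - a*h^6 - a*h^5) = -80*a^6*h + 688*a^6 - 174*a^5*h^2 - 910*a^5*h - 97*a^4*h^3 - 465*a^4*h^2 + 7*a^3*h^4 + 351*a^3*h^3 + 9*a^2*h^5 + 37*a^2*h^4 - a*h^6 - 41*a*h^5 + 4*h^6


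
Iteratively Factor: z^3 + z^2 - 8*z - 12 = (z + 2)*(z^2 - z - 6) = (z + 2)^2*(z - 3)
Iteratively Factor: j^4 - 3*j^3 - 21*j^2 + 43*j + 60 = (j - 3)*(j^3 - 21*j - 20) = (j - 5)*(j - 3)*(j^2 + 5*j + 4) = (j - 5)*(j - 3)*(j + 1)*(j + 4)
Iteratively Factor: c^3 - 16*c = (c - 4)*(c^2 + 4*c) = (c - 4)*(c + 4)*(c)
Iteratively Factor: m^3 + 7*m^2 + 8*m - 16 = (m + 4)*(m^2 + 3*m - 4) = (m - 1)*(m + 4)*(m + 4)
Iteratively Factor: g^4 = (g)*(g^3) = g^2*(g^2) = g^3*(g)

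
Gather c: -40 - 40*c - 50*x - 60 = -40*c - 50*x - 100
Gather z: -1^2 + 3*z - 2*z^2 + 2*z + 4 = -2*z^2 + 5*z + 3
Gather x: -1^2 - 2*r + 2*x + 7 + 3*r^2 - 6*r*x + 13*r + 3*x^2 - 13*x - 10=3*r^2 + 11*r + 3*x^2 + x*(-6*r - 11) - 4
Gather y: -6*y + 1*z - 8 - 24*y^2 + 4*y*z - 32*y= -24*y^2 + y*(4*z - 38) + z - 8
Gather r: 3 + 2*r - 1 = 2*r + 2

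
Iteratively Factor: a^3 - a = (a)*(a^2 - 1) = a*(a + 1)*(a - 1)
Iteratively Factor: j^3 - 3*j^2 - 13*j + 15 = (j - 5)*(j^2 + 2*j - 3) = (j - 5)*(j - 1)*(j + 3)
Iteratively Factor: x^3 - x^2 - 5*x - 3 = (x + 1)*(x^2 - 2*x - 3) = (x + 1)^2*(x - 3)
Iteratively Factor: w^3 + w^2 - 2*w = (w + 2)*(w^2 - w) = w*(w + 2)*(w - 1)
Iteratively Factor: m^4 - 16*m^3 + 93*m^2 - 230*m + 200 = (m - 2)*(m^3 - 14*m^2 + 65*m - 100) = (m - 5)*(m - 2)*(m^2 - 9*m + 20) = (m - 5)^2*(m - 2)*(m - 4)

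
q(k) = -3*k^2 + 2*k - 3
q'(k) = 2 - 6*k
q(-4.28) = -66.52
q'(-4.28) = 27.68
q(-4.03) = -59.78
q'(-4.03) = 26.18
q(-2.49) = -26.58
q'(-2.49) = 16.94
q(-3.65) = -50.27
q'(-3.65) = 23.90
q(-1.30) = -10.67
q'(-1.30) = 9.80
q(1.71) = -8.35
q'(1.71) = -8.26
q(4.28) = -49.40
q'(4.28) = -23.68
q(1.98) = -10.80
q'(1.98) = -9.88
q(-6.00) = -123.00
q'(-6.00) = 38.00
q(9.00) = -228.00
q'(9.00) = -52.00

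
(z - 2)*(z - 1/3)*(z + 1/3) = z^3 - 2*z^2 - z/9 + 2/9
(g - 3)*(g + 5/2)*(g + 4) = g^3 + 7*g^2/2 - 19*g/2 - 30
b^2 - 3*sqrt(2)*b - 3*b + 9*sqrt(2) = (b - 3)*(b - 3*sqrt(2))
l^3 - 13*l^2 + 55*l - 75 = (l - 5)^2*(l - 3)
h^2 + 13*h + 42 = (h + 6)*(h + 7)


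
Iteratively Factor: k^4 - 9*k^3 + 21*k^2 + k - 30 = (k - 2)*(k^3 - 7*k^2 + 7*k + 15) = (k - 2)*(k + 1)*(k^2 - 8*k + 15) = (k - 5)*(k - 2)*(k + 1)*(k - 3)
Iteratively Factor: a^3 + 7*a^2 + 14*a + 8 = (a + 4)*(a^2 + 3*a + 2) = (a + 2)*(a + 4)*(a + 1)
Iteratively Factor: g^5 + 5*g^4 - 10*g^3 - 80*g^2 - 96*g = (g + 2)*(g^4 + 3*g^3 - 16*g^2 - 48*g) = (g - 4)*(g + 2)*(g^3 + 7*g^2 + 12*g) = (g - 4)*(g + 2)*(g + 4)*(g^2 + 3*g) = (g - 4)*(g + 2)*(g + 3)*(g + 4)*(g)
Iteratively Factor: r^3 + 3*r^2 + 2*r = (r + 2)*(r^2 + r) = r*(r + 2)*(r + 1)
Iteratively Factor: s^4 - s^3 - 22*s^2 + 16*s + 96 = (s - 3)*(s^3 + 2*s^2 - 16*s - 32) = (s - 3)*(s + 4)*(s^2 - 2*s - 8) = (s - 3)*(s + 2)*(s + 4)*(s - 4)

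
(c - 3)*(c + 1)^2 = c^3 - c^2 - 5*c - 3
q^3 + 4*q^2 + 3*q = q*(q + 1)*(q + 3)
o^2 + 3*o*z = o*(o + 3*z)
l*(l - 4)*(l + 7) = l^3 + 3*l^2 - 28*l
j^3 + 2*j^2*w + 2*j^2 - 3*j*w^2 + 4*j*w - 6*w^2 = (j + 2)*(j - w)*(j + 3*w)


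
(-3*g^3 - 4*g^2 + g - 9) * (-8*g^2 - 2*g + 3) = 24*g^5 + 38*g^4 - 9*g^3 + 58*g^2 + 21*g - 27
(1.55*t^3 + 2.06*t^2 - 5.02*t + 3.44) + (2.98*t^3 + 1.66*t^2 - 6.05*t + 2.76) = 4.53*t^3 + 3.72*t^2 - 11.07*t + 6.2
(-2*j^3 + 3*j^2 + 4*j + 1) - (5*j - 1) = -2*j^3 + 3*j^2 - j + 2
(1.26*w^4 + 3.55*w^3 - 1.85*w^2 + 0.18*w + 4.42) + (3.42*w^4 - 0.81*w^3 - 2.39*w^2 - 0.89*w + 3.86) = 4.68*w^4 + 2.74*w^3 - 4.24*w^2 - 0.71*w + 8.28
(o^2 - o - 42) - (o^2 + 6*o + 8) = -7*o - 50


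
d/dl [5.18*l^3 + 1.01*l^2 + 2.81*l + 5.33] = 15.54*l^2 + 2.02*l + 2.81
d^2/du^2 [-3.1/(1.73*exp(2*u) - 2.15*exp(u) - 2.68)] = (3.1*(3.46*exp(u) - 2.15)*(6.92*exp(u) - 4.3)*exp(u) + (21.452*exp(u) - 6.665)*(-1.73*exp(2*u) + 2.15*exp(u) + 2.68))*exp(u)/(-1.73*exp(2*u) + 2.15*exp(u) + 2.68)^3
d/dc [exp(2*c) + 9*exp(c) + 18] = (2*exp(c) + 9)*exp(c)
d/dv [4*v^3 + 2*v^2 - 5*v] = 12*v^2 + 4*v - 5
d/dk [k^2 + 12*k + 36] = 2*k + 12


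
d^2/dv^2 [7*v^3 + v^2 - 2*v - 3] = 42*v + 2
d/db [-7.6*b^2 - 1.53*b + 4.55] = -15.2*b - 1.53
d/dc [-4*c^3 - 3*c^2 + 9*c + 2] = -12*c^2 - 6*c + 9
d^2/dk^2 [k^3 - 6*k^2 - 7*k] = 6*k - 12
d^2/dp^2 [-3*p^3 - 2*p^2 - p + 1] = -18*p - 4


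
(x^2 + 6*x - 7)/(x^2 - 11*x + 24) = (x^2 + 6*x - 7)/(x^2 - 11*x + 24)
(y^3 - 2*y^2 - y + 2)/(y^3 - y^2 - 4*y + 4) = (y + 1)/(y + 2)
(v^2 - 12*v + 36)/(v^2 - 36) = (v - 6)/(v + 6)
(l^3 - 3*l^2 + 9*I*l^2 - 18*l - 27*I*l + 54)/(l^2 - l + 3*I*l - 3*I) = (l^2 + l*(-3 + 6*I) - 18*I)/(l - 1)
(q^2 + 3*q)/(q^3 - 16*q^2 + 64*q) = (q + 3)/(q^2 - 16*q + 64)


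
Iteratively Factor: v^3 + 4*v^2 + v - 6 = (v - 1)*(v^2 + 5*v + 6) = (v - 1)*(v + 2)*(v + 3)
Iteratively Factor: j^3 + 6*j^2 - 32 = (j + 4)*(j^2 + 2*j - 8) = (j - 2)*(j + 4)*(j + 4)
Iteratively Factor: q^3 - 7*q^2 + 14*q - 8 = (q - 1)*(q^2 - 6*q + 8) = (q - 2)*(q - 1)*(q - 4)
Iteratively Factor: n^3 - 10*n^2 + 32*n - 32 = (n - 4)*(n^2 - 6*n + 8) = (n - 4)*(n - 2)*(n - 4)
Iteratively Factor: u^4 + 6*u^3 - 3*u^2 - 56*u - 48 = (u + 4)*(u^3 + 2*u^2 - 11*u - 12) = (u + 1)*(u + 4)*(u^2 + u - 12) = (u - 3)*(u + 1)*(u + 4)*(u + 4)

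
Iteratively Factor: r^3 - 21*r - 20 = (r + 1)*(r^2 - r - 20) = (r + 1)*(r + 4)*(r - 5)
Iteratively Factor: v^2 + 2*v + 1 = (v + 1)*(v + 1)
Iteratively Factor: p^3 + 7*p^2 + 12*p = (p)*(p^2 + 7*p + 12) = p*(p + 4)*(p + 3)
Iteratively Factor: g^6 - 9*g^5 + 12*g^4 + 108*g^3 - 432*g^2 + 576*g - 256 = (g - 2)*(g^5 - 7*g^4 - 2*g^3 + 104*g^2 - 224*g + 128) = (g - 2)*(g - 1)*(g^4 - 6*g^3 - 8*g^2 + 96*g - 128) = (g - 2)*(g - 1)*(g + 4)*(g^3 - 10*g^2 + 32*g - 32) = (g - 4)*(g - 2)*(g - 1)*(g + 4)*(g^2 - 6*g + 8) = (g - 4)*(g - 2)^2*(g - 1)*(g + 4)*(g - 4)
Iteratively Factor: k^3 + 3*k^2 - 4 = (k - 1)*(k^2 + 4*k + 4) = (k - 1)*(k + 2)*(k + 2)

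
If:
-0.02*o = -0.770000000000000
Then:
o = 38.50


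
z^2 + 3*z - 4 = (z - 1)*(z + 4)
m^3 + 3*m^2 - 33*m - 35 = (m - 5)*(m + 1)*(m + 7)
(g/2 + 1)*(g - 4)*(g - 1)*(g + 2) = g^4/2 - g^3/2 - 6*g^2 - 2*g + 8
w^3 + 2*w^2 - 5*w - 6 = (w - 2)*(w + 1)*(w + 3)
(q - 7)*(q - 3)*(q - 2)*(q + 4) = q^4 - 8*q^3 - 7*q^2 + 122*q - 168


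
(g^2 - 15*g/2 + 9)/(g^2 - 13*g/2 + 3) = (2*g - 3)/(2*g - 1)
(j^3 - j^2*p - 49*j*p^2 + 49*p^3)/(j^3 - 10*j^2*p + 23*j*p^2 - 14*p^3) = (-j - 7*p)/(-j + 2*p)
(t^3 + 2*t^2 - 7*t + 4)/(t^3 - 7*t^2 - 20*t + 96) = (t^2 - 2*t + 1)/(t^2 - 11*t + 24)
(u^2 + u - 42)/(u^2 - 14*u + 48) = (u + 7)/(u - 8)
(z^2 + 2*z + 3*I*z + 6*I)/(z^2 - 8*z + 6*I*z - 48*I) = (z^2 + z*(2 + 3*I) + 6*I)/(z^2 + z*(-8 + 6*I) - 48*I)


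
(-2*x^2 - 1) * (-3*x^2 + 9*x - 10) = 6*x^4 - 18*x^3 + 23*x^2 - 9*x + 10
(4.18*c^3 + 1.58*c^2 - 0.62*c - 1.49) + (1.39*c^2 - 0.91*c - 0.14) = 4.18*c^3 + 2.97*c^2 - 1.53*c - 1.63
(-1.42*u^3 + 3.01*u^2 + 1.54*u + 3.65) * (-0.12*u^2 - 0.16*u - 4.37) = 0.1704*u^5 - 0.134*u^4 + 5.539*u^3 - 13.8381*u^2 - 7.3138*u - 15.9505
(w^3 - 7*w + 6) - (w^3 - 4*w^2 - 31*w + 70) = 4*w^2 + 24*w - 64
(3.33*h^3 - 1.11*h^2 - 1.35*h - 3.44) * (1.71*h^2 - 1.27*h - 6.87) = 5.6943*h^5 - 6.1272*h^4 - 23.7759*h^3 + 3.4578*h^2 + 13.6433*h + 23.6328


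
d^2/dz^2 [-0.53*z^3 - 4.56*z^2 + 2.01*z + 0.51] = -3.18*z - 9.12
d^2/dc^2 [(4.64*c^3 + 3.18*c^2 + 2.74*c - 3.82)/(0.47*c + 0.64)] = (2.049952*c^3 + 8.374272*c^2 + 11.403264*c - 0.731004)/(0.103823*c^3 + 0.424128*c^2 + 0.577536*c + 0.262144)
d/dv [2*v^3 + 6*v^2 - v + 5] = 6*v^2 + 12*v - 1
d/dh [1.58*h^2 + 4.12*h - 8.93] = 3.16*h + 4.12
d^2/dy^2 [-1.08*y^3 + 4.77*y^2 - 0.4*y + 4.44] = 9.54 - 6.48*y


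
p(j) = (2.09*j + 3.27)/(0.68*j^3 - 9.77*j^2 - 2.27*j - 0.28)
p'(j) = (2.09*j + 3.27)*(-2.04*j^2 + 19.54*j + 2.27)/(0.68*j^3 - 9.77*j^2 - 2.27*j - 0.28)^2 + 2.09/(0.68*j^3 - 9.77*j^2 - 2.27*j - 0.28) = (-2.8424*j^3 + 13.7485*j^2 + 63.8958*j + 6.8377)/(0.4624*j^6 - 13.2872*j^5 + 92.3657*j^4 + 43.975*j^3 + 10.6241*j^2 + 1.2712*j + 0.0784)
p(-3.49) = 0.03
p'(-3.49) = 0.00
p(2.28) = -0.17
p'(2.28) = 0.08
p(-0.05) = -16.57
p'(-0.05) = 100.80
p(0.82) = -0.60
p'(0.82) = 0.96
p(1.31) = -0.32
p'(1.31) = 0.32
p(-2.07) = 0.02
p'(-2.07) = -0.02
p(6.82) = -0.07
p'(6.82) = 0.00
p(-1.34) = -0.03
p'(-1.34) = -0.18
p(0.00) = -11.68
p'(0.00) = 87.22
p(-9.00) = 0.01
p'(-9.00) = 0.00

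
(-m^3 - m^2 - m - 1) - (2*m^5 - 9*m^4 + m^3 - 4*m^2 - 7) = -2*m^5 + 9*m^4 - 2*m^3 + 3*m^2 - m + 6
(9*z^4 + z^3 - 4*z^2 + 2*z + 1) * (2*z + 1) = 18*z^5 + 11*z^4 - 7*z^3 + 4*z + 1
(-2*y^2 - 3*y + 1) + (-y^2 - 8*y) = -3*y^2 - 11*y + 1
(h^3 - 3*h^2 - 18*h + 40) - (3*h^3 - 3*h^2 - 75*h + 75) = -2*h^3 + 57*h - 35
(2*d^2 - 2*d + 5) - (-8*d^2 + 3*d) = 10*d^2 - 5*d + 5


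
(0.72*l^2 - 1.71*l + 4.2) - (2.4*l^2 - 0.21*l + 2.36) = -1.68*l^2 - 1.5*l + 1.84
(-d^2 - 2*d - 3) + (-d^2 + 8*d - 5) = -2*d^2 + 6*d - 8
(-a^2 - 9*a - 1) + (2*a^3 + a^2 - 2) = 2*a^3 - 9*a - 3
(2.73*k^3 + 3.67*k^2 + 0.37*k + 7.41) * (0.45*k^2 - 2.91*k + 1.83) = 1.2285*k^5 - 6.2928*k^4 - 5.5173*k^3 + 8.9739*k^2 - 20.886*k + 13.5603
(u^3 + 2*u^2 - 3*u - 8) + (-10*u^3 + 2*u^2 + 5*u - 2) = -9*u^3 + 4*u^2 + 2*u - 10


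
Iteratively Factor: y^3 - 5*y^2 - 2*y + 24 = (y - 3)*(y^2 - 2*y - 8) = (y - 3)*(y + 2)*(y - 4)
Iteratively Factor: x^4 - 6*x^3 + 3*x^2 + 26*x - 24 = (x + 2)*(x^3 - 8*x^2 + 19*x - 12) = (x - 3)*(x + 2)*(x^2 - 5*x + 4) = (x - 4)*(x - 3)*(x + 2)*(x - 1)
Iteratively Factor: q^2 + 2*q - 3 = (q - 1)*(q + 3)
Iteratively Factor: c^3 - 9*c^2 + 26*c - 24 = (c - 4)*(c^2 - 5*c + 6) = (c - 4)*(c - 2)*(c - 3)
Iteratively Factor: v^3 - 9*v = (v - 3)*(v^2 + 3*v) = v*(v - 3)*(v + 3)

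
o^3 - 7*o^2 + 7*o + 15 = (o - 5)*(o - 3)*(o + 1)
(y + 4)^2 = y^2 + 8*y + 16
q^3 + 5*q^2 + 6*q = q*(q + 2)*(q + 3)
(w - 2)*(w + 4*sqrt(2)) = w^2 - 2*w + 4*sqrt(2)*w - 8*sqrt(2)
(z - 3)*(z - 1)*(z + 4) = z^3 - 13*z + 12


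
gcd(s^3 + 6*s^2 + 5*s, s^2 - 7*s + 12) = 1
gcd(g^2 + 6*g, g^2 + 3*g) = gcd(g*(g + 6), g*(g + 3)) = g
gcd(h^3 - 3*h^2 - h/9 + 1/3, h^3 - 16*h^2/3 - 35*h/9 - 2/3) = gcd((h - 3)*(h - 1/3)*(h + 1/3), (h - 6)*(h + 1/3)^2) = h + 1/3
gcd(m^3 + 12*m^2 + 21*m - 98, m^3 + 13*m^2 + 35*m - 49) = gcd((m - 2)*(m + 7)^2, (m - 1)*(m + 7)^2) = m^2 + 14*m + 49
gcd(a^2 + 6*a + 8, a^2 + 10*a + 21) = 1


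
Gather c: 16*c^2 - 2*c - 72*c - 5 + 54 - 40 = 16*c^2 - 74*c + 9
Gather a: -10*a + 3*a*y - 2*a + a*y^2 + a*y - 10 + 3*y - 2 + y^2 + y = a*(y^2 + 4*y - 12) + y^2 + 4*y - 12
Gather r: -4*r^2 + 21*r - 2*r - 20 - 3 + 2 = -4*r^2 + 19*r - 21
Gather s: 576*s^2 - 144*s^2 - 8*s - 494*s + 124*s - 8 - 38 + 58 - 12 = 432*s^2 - 378*s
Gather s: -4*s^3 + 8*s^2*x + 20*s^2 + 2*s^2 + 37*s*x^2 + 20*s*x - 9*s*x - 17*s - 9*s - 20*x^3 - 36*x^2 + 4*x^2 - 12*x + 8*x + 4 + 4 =-4*s^3 + s^2*(8*x + 22) + s*(37*x^2 + 11*x - 26) - 20*x^3 - 32*x^2 - 4*x + 8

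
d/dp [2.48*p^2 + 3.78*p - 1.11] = 4.96*p + 3.78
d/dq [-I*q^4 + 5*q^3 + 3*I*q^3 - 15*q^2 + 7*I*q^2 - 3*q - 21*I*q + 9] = -4*I*q^3 + q^2*(15 + 9*I) - q*(30 - 14*I) - 3 - 21*I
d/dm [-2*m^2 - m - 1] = -4*m - 1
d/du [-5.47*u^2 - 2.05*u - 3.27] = -10.94*u - 2.05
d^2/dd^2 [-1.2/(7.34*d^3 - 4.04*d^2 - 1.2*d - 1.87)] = ((52.848*d - 9.696)*(-7.34*d^3 + 4.04*d^2 + 1.2*d + 1.87) + 1.2*(-44.04*d^2 + 16.16*d + 2.4)*(-22.02*d^2 + 8.08*d + 1.2))/(-7.34*d^3 + 4.04*d^2 + 1.2*d + 1.87)^3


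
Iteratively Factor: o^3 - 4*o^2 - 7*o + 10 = (o - 1)*(o^2 - 3*o - 10) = (o - 5)*(o - 1)*(o + 2)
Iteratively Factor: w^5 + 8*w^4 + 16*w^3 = (w)*(w^4 + 8*w^3 + 16*w^2) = w^2*(w^3 + 8*w^2 + 16*w) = w^2*(w + 4)*(w^2 + 4*w) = w^3*(w + 4)*(w + 4)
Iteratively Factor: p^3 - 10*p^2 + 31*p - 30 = (p - 3)*(p^2 - 7*p + 10) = (p - 5)*(p - 3)*(p - 2)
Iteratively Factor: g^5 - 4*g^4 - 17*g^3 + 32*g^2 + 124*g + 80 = (g + 1)*(g^4 - 5*g^3 - 12*g^2 + 44*g + 80) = (g + 1)*(g + 2)*(g^3 - 7*g^2 + 2*g + 40) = (g + 1)*(g + 2)^2*(g^2 - 9*g + 20) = (g - 5)*(g + 1)*(g + 2)^2*(g - 4)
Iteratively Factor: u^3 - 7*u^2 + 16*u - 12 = (u - 3)*(u^2 - 4*u + 4) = (u - 3)*(u - 2)*(u - 2)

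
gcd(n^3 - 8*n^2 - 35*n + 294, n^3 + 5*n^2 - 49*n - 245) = n - 7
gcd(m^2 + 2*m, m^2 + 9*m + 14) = m + 2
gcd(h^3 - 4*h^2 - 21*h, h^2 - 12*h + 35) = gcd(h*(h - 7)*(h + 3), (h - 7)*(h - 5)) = h - 7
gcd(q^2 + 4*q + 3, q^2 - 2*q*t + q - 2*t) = q + 1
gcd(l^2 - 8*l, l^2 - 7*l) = l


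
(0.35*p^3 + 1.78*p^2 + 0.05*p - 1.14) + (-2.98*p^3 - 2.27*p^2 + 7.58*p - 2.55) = -2.63*p^3 - 0.49*p^2 + 7.63*p - 3.69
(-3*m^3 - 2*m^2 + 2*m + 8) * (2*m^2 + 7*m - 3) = -6*m^5 - 25*m^4 - m^3 + 36*m^2 + 50*m - 24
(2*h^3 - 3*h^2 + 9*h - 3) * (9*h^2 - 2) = 18*h^5 - 27*h^4 + 77*h^3 - 21*h^2 - 18*h + 6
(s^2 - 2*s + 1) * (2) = 2*s^2 - 4*s + 2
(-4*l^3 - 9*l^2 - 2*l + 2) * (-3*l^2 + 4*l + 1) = 12*l^5 + 11*l^4 - 34*l^3 - 23*l^2 + 6*l + 2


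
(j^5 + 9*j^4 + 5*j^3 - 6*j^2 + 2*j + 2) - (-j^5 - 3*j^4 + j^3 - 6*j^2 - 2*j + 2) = 2*j^5 + 12*j^4 + 4*j^3 + 4*j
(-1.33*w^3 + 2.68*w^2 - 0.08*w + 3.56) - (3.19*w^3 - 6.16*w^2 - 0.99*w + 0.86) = -4.52*w^3 + 8.84*w^2 + 0.91*w + 2.7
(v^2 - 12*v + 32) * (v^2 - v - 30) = v^4 - 13*v^3 + 14*v^2 + 328*v - 960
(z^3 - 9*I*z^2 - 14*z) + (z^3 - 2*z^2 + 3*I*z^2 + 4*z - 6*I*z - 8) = 2*z^3 - 2*z^2 - 6*I*z^2 - 10*z - 6*I*z - 8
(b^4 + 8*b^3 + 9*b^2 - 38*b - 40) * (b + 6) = b^5 + 14*b^4 + 57*b^3 + 16*b^2 - 268*b - 240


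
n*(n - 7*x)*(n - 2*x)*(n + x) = n^4 - 8*n^3*x + 5*n^2*x^2 + 14*n*x^3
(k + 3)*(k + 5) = k^2 + 8*k + 15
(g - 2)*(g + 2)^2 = g^3 + 2*g^2 - 4*g - 8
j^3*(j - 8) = j^4 - 8*j^3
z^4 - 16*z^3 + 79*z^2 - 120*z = z*(z - 8)*(z - 5)*(z - 3)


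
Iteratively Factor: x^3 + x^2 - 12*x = (x - 3)*(x^2 + 4*x) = x*(x - 3)*(x + 4)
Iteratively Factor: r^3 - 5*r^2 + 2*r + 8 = (r - 2)*(r^2 - 3*r - 4) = (r - 2)*(r + 1)*(r - 4)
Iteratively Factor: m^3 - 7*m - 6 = (m - 3)*(m^2 + 3*m + 2) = (m - 3)*(m + 1)*(m + 2)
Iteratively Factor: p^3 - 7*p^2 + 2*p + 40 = (p + 2)*(p^2 - 9*p + 20) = (p - 5)*(p + 2)*(p - 4)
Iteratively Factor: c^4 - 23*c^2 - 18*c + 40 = (c - 5)*(c^3 + 5*c^2 + 2*c - 8) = (c - 5)*(c - 1)*(c^2 + 6*c + 8) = (c - 5)*(c - 1)*(c + 2)*(c + 4)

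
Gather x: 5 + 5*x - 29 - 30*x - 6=-25*x - 30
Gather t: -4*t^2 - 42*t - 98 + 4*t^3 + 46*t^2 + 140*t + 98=4*t^3 + 42*t^2 + 98*t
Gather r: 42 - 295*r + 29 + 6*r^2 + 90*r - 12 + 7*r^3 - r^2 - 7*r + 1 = 7*r^3 + 5*r^2 - 212*r + 60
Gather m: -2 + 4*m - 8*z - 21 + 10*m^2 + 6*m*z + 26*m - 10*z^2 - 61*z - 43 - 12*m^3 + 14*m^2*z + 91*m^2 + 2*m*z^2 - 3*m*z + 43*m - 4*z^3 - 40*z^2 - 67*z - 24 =-12*m^3 + m^2*(14*z + 101) + m*(2*z^2 + 3*z + 73) - 4*z^3 - 50*z^2 - 136*z - 90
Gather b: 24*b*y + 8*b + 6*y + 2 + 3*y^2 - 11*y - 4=b*(24*y + 8) + 3*y^2 - 5*y - 2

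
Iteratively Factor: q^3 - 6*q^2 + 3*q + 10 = (q - 2)*(q^2 - 4*q - 5) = (q - 5)*(q - 2)*(q + 1)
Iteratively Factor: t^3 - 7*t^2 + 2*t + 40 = (t - 5)*(t^2 - 2*t - 8) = (t - 5)*(t + 2)*(t - 4)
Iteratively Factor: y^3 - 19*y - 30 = (y + 3)*(y^2 - 3*y - 10) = (y - 5)*(y + 3)*(y + 2)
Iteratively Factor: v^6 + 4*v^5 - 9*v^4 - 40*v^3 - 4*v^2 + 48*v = (v - 3)*(v^5 + 7*v^4 + 12*v^3 - 4*v^2 - 16*v) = (v - 3)*(v + 2)*(v^4 + 5*v^3 + 2*v^2 - 8*v) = (v - 3)*(v + 2)*(v + 4)*(v^3 + v^2 - 2*v) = (v - 3)*(v - 1)*(v + 2)*(v + 4)*(v^2 + 2*v) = (v - 3)*(v - 1)*(v + 2)^2*(v + 4)*(v)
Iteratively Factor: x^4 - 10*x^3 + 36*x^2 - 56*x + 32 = (x - 2)*(x^3 - 8*x^2 + 20*x - 16) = (x - 2)^2*(x^2 - 6*x + 8) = (x - 4)*(x - 2)^2*(x - 2)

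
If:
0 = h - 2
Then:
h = 2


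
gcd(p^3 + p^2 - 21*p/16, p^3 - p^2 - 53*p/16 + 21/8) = p^2 + p - 21/16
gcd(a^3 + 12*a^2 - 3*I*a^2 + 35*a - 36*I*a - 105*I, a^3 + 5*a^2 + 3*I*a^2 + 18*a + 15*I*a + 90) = a^2 + a*(5 - 3*I) - 15*I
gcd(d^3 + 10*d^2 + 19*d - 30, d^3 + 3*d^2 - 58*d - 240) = d^2 + 11*d + 30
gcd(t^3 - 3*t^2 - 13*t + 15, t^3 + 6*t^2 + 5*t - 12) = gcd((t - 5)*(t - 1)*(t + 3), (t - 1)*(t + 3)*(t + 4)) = t^2 + 2*t - 3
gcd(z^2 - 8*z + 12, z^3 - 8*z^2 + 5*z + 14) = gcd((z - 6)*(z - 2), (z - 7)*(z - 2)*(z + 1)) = z - 2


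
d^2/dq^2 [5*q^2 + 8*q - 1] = 10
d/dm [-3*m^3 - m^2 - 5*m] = -9*m^2 - 2*m - 5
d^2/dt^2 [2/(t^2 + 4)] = 4*(3*t^2 - 4)/(t^2 + 4)^3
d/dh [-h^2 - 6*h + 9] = -2*h - 6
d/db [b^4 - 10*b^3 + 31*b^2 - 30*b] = 4*b^3 - 30*b^2 + 62*b - 30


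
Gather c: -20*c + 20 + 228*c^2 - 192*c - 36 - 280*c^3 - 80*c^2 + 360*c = -280*c^3 + 148*c^2 + 148*c - 16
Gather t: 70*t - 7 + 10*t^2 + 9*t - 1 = 10*t^2 + 79*t - 8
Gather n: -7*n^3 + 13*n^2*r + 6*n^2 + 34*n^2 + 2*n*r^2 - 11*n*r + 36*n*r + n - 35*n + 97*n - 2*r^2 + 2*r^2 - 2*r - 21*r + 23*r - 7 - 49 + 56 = -7*n^3 + n^2*(13*r + 40) + n*(2*r^2 + 25*r + 63)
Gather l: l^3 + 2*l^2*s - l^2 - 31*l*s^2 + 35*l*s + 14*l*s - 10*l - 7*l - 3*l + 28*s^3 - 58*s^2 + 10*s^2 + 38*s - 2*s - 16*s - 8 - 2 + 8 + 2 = l^3 + l^2*(2*s - 1) + l*(-31*s^2 + 49*s - 20) + 28*s^3 - 48*s^2 + 20*s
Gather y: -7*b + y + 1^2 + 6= -7*b + y + 7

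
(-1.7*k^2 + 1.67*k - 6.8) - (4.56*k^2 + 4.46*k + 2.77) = -6.26*k^2 - 2.79*k - 9.57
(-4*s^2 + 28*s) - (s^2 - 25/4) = -5*s^2 + 28*s + 25/4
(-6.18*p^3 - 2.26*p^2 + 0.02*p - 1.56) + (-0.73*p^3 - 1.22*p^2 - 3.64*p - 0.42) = -6.91*p^3 - 3.48*p^2 - 3.62*p - 1.98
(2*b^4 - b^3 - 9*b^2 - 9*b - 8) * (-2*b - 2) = -4*b^5 - 2*b^4 + 20*b^3 + 36*b^2 + 34*b + 16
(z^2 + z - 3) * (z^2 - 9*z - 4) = z^4 - 8*z^3 - 16*z^2 + 23*z + 12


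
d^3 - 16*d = d*(d - 4)*(d + 4)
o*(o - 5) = o^2 - 5*o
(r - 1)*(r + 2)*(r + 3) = r^3 + 4*r^2 + r - 6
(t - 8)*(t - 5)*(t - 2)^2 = t^4 - 17*t^3 + 96*t^2 - 212*t + 160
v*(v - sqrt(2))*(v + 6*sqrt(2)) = v^3 + 5*sqrt(2)*v^2 - 12*v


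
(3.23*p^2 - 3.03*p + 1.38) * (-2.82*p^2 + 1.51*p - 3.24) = -9.1086*p^4 + 13.4219*p^3 - 18.9321*p^2 + 11.901*p - 4.4712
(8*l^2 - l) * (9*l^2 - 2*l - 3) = 72*l^4 - 25*l^3 - 22*l^2 + 3*l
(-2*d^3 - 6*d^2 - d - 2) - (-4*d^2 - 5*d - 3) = -2*d^3 - 2*d^2 + 4*d + 1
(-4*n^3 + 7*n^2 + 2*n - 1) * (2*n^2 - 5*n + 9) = -8*n^5 + 34*n^4 - 67*n^3 + 51*n^2 + 23*n - 9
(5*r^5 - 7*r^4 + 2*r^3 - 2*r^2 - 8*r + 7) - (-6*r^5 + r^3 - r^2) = 11*r^5 - 7*r^4 + r^3 - r^2 - 8*r + 7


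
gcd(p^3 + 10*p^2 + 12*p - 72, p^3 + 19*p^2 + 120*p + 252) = p^2 + 12*p + 36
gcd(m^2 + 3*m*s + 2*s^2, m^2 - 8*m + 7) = 1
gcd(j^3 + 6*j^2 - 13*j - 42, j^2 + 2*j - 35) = j + 7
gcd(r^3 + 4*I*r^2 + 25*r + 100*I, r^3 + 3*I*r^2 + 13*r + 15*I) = r + 5*I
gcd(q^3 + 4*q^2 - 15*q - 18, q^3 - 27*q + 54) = q^2 + 3*q - 18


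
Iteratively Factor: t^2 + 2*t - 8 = (t + 4)*(t - 2)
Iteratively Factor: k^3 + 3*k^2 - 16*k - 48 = (k + 4)*(k^2 - k - 12) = (k - 4)*(k + 4)*(k + 3)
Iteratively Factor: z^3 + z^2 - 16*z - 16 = (z - 4)*(z^2 + 5*z + 4) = (z - 4)*(z + 4)*(z + 1)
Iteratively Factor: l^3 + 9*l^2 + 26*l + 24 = (l + 4)*(l^2 + 5*l + 6) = (l + 2)*(l + 4)*(l + 3)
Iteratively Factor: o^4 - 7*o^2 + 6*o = (o - 2)*(o^3 + 2*o^2 - 3*o) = (o - 2)*(o + 3)*(o^2 - o) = o*(o - 2)*(o + 3)*(o - 1)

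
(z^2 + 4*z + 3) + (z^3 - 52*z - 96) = z^3 + z^2 - 48*z - 93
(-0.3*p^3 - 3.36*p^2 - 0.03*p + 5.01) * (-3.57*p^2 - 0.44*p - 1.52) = 1.071*p^5 + 12.1272*p^4 + 2.0415*p^3 - 12.7653*p^2 - 2.1588*p - 7.6152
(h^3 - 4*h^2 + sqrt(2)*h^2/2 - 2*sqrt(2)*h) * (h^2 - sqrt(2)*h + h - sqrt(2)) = h^5 - 3*h^4 - sqrt(2)*h^4/2 - 5*h^3 + 3*sqrt(2)*h^3/2 + 2*sqrt(2)*h^2 + 3*h^2 + 4*h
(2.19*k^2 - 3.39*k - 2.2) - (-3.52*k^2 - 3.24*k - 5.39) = 5.71*k^2 - 0.15*k + 3.19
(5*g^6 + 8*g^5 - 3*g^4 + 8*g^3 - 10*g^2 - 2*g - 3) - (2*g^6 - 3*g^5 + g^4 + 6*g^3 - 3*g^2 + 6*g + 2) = 3*g^6 + 11*g^5 - 4*g^4 + 2*g^3 - 7*g^2 - 8*g - 5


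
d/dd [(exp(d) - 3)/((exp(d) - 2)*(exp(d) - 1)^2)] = -(2*(exp(d) - 3)*(exp(d) - 2) + (exp(d) - 3)*(exp(d) - 1) - (exp(d) - 2)*(exp(d) - 1))*exp(d)/((exp(d) - 2)^2*(exp(d) - 1)^3)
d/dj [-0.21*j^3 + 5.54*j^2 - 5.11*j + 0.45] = -0.63*j^2 + 11.08*j - 5.11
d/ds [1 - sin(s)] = -cos(s)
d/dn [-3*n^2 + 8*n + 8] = 8 - 6*n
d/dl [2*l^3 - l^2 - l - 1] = 6*l^2 - 2*l - 1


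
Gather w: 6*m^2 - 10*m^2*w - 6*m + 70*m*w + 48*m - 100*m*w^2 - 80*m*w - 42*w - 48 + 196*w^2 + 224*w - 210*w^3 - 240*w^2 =6*m^2 + 42*m - 210*w^3 + w^2*(-100*m - 44) + w*(-10*m^2 - 10*m + 182) - 48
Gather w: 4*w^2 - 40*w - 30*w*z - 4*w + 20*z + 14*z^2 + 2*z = 4*w^2 + w*(-30*z - 44) + 14*z^2 + 22*z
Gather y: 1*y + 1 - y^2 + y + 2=-y^2 + 2*y + 3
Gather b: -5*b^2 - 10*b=-5*b^2 - 10*b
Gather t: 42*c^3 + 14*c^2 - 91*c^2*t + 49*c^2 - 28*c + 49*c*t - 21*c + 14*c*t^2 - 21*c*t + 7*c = 42*c^3 + 63*c^2 + 14*c*t^2 - 42*c + t*(-91*c^2 + 28*c)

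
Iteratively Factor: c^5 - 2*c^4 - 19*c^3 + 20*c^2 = (c)*(c^4 - 2*c^3 - 19*c^2 + 20*c) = c^2*(c^3 - 2*c^2 - 19*c + 20) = c^2*(c - 5)*(c^2 + 3*c - 4) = c^2*(c - 5)*(c + 4)*(c - 1)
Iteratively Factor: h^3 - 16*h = (h - 4)*(h^2 + 4*h) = (h - 4)*(h + 4)*(h)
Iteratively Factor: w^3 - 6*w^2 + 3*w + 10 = (w - 5)*(w^2 - w - 2) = (w - 5)*(w - 2)*(w + 1)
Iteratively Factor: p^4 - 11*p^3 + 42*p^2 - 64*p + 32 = (p - 1)*(p^3 - 10*p^2 + 32*p - 32) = (p - 4)*(p - 1)*(p^2 - 6*p + 8) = (p - 4)*(p - 2)*(p - 1)*(p - 4)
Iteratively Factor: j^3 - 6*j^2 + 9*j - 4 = (j - 4)*(j^2 - 2*j + 1) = (j - 4)*(j - 1)*(j - 1)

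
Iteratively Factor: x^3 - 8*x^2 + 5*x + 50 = (x - 5)*(x^2 - 3*x - 10) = (x - 5)*(x + 2)*(x - 5)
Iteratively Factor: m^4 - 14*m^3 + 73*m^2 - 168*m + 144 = (m - 4)*(m^3 - 10*m^2 + 33*m - 36) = (m - 4)*(m - 3)*(m^2 - 7*m + 12) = (m - 4)*(m - 3)^2*(m - 4)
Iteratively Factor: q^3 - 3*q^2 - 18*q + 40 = (q + 4)*(q^2 - 7*q + 10) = (q - 2)*(q + 4)*(q - 5)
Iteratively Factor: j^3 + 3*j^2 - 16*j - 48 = (j - 4)*(j^2 + 7*j + 12) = (j - 4)*(j + 4)*(j + 3)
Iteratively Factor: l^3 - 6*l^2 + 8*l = (l - 4)*(l^2 - 2*l) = (l - 4)*(l - 2)*(l)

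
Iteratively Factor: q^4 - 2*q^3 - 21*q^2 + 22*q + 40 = (q + 4)*(q^3 - 6*q^2 + 3*q + 10) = (q - 5)*(q + 4)*(q^2 - q - 2) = (q - 5)*(q - 2)*(q + 4)*(q + 1)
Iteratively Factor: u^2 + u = (u + 1)*(u)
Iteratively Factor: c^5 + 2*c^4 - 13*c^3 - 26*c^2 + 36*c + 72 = (c + 2)*(c^4 - 13*c^2 + 36) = (c - 3)*(c + 2)*(c^3 + 3*c^2 - 4*c - 12) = (c - 3)*(c - 2)*(c + 2)*(c^2 + 5*c + 6) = (c - 3)*(c - 2)*(c + 2)^2*(c + 3)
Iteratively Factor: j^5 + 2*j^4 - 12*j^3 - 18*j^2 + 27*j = (j - 3)*(j^4 + 5*j^3 + 3*j^2 - 9*j) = j*(j - 3)*(j^3 + 5*j^2 + 3*j - 9) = j*(j - 3)*(j - 1)*(j^2 + 6*j + 9) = j*(j - 3)*(j - 1)*(j + 3)*(j + 3)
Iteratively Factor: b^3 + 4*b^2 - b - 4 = (b + 1)*(b^2 + 3*b - 4) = (b - 1)*(b + 1)*(b + 4)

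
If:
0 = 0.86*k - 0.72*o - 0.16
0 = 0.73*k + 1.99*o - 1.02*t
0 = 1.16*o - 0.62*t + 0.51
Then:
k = 1.04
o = 1.02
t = 2.72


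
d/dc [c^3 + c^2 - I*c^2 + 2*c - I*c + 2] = 3*c^2 + 2*c*(1 - I) + 2 - I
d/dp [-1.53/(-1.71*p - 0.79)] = -2.6163/(1.71*p + 0.79)^2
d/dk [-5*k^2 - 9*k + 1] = -10*k - 9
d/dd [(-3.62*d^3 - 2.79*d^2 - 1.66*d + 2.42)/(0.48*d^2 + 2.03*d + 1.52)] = (-1.7376*d^4 - 14.6972*d^3 - 21.3741*d^2 - 10.8048*d - 7.4358)/(0.2304*d^4 + 1.9488*d^3 + 5.5801*d^2 + 6.1712*d + 2.3104)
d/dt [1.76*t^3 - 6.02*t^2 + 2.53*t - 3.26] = 5.28*t^2 - 12.04*t + 2.53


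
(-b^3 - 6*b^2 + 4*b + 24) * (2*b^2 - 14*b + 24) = -2*b^5 + 2*b^4 + 68*b^3 - 152*b^2 - 240*b + 576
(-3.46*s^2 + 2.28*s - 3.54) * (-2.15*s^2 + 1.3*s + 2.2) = 7.439*s^4 - 9.4*s^3 + 2.963*s^2 + 0.414*s - 7.788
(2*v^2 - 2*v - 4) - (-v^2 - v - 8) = 3*v^2 - v + 4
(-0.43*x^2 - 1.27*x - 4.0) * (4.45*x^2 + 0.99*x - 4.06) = -1.9135*x^4 - 6.0772*x^3 - 17.3115*x^2 + 1.1962*x + 16.24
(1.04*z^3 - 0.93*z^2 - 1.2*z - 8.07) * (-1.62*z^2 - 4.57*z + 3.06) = -1.6848*z^5 - 3.2462*z^4 + 9.3765*z^3 + 15.7116*z^2 + 33.2079*z - 24.6942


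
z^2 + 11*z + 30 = (z + 5)*(z + 6)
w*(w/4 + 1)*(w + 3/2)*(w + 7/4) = w^4/4 + 29*w^3/16 + 125*w^2/32 + 21*w/8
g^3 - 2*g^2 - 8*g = g*(g - 4)*(g + 2)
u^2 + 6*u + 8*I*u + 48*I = (u + 6)*(u + 8*I)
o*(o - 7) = o^2 - 7*o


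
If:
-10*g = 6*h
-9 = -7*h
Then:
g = -27/35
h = 9/7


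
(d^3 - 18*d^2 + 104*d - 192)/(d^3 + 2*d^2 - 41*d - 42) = (d^2 - 12*d + 32)/(d^2 + 8*d + 7)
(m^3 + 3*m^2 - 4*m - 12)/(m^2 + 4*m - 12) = (m^2 + 5*m + 6)/(m + 6)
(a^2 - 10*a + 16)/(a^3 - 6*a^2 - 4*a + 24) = (a - 8)/(a^2 - 4*a - 12)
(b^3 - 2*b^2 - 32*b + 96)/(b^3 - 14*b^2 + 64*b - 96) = (b + 6)/(b - 6)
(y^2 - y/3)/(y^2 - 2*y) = (y - 1/3)/(y - 2)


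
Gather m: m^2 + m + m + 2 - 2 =m^2 + 2*m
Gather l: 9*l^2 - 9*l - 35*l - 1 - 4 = 9*l^2 - 44*l - 5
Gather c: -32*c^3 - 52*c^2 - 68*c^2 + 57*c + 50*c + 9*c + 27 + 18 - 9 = -32*c^3 - 120*c^2 + 116*c + 36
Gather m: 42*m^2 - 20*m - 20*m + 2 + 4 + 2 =42*m^2 - 40*m + 8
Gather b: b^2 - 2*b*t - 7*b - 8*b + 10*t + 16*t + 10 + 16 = b^2 + b*(-2*t - 15) + 26*t + 26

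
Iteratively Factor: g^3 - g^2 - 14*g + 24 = (g + 4)*(g^2 - 5*g + 6) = (g - 2)*(g + 4)*(g - 3)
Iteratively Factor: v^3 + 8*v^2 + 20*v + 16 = (v + 2)*(v^2 + 6*v + 8) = (v + 2)^2*(v + 4)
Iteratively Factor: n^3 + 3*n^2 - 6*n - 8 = (n - 2)*(n^2 + 5*n + 4) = (n - 2)*(n + 1)*(n + 4)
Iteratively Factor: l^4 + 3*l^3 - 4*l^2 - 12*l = (l - 2)*(l^3 + 5*l^2 + 6*l) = (l - 2)*(l + 3)*(l^2 + 2*l) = l*(l - 2)*(l + 3)*(l + 2)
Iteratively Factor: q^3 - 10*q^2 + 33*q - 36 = (q - 3)*(q^2 - 7*q + 12) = (q - 4)*(q - 3)*(q - 3)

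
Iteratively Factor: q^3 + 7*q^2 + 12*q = (q + 3)*(q^2 + 4*q) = (q + 3)*(q + 4)*(q)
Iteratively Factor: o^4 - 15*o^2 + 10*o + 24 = (o - 3)*(o^3 + 3*o^2 - 6*o - 8) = (o - 3)*(o - 2)*(o^2 + 5*o + 4) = (o - 3)*(o - 2)*(o + 4)*(o + 1)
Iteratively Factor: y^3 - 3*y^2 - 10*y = (y)*(y^2 - 3*y - 10) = y*(y + 2)*(y - 5)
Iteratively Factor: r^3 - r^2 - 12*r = (r)*(r^2 - r - 12) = r*(r + 3)*(r - 4)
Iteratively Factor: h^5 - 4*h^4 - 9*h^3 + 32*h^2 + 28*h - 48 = (h + 2)*(h^4 - 6*h^3 + 3*h^2 + 26*h - 24) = (h + 2)^2*(h^3 - 8*h^2 + 19*h - 12) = (h - 1)*(h + 2)^2*(h^2 - 7*h + 12) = (h - 4)*(h - 1)*(h + 2)^2*(h - 3)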